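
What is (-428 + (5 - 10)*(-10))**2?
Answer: 142884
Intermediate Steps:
(-428 + (5 - 10)*(-10))**2 = (-428 - 5*(-10))**2 = (-428 + 50)**2 = (-378)**2 = 142884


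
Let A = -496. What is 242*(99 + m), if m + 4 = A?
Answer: -97042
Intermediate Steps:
m = -500 (m = -4 - 496 = -500)
242*(99 + m) = 242*(99 - 500) = 242*(-401) = -97042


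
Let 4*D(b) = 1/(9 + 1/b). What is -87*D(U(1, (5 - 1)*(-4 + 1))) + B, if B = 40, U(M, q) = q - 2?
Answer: 9391/250 ≈ 37.564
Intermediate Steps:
U(M, q) = -2 + q
D(b) = 1/(4*(9 + 1/b))
-87*D(U(1, (5 - 1)*(-4 + 1))) + B = -87*(-2 + (5 - 1)*(-4 + 1))/(4*(1 + 9*(-2 + (5 - 1)*(-4 + 1)))) + 40 = -87*(-2 + 4*(-3))/(4*(1 + 9*(-2 + 4*(-3)))) + 40 = -87*(-2 - 12)/(4*(1 + 9*(-2 - 12))) + 40 = -87*(-14)/(4*(1 + 9*(-14))) + 40 = -87*(-14)/(4*(1 - 126)) + 40 = -87*(-14)/(4*(-125)) + 40 = -87*(-14)*(-1)/(4*125) + 40 = -87*7/250 + 40 = -609/250 + 40 = 9391/250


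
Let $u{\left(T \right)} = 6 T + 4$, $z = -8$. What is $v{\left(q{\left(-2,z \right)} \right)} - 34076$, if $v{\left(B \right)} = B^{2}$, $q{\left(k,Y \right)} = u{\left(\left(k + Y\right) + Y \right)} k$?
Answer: $9188$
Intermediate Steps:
$u{\left(T \right)} = 4 + 6 T$
$q{\left(k,Y \right)} = k \left(4 + 6 k + 12 Y\right)$ ($q{\left(k,Y \right)} = \left(4 + 6 \left(\left(k + Y\right) + Y\right)\right) k = \left(4 + 6 \left(\left(Y + k\right) + Y\right)\right) k = \left(4 + 6 \left(k + 2 Y\right)\right) k = \left(4 + \left(6 k + 12 Y\right)\right) k = \left(4 + 6 k + 12 Y\right) k = k \left(4 + 6 k + 12 Y\right)$)
$v{\left(q{\left(-2,z \right)} \right)} - 34076 = \left(2 \left(-2\right) \left(2 + 3 \left(-2\right) + 6 \left(-8\right)\right)\right)^{2} - 34076 = \left(2 \left(-2\right) \left(2 - 6 - 48\right)\right)^{2} - 34076 = \left(2 \left(-2\right) \left(-52\right)\right)^{2} - 34076 = 208^{2} - 34076 = 43264 - 34076 = 9188$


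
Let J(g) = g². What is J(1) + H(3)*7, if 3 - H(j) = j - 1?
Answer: 8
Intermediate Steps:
H(j) = 4 - j (H(j) = 3 - (j - 1) = 3 - (-1 + j) = 3 + (1 - j) = 4 - j)
J(1) + H(3)*7 = 1² + (4 - 1*3)*7 = 1 + (4 - 3)*7 = 1 + 1*7 = 1 + 7 = 8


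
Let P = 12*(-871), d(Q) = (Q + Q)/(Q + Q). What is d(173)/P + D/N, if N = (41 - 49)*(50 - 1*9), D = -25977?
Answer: 67877819/857064 ≈ 79.198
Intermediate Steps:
d(Q) = 1 (d(Q) = (2*Q)/((2*Q)) = (2*Q)*(1/(2*Q)) = 1)
P = -10452
N = -328 (N = -8*(50 - 9) = -8*41 = -328)
d(173)/P + D/N = 1/(-10452) - 25977/(-328) = 1*(-1/10452) - 25977*(-1/328) = -1/10452 + 25977/328 = 67877819/857064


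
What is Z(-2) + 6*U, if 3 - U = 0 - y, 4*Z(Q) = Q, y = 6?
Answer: 107/2 ≈ 53.500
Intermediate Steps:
Z(Q) = Q/4
U = 9 (U = 3 - (0 - 1*6) = 3 - (0 - 6) = 3 - 1*(-6) = 3 + 6 = 9)
Z(-2) + 6*U = (¼)*(-2) + 6*9 = -½ + 54 = 107/2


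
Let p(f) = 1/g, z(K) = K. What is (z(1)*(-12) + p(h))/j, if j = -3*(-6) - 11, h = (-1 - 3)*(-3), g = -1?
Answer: -13/7 ≈ -1.8571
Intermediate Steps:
h = 12 (h = -4*(-3) = 12)
p(f) = -1 (p(f) = 1/(-1) = -1)
j = 7 (j = 18 - 11 = 7)
(z(1)*(-12) + p(h))/j = (1*(-12) - 1)/7 = (-12 - 1)*(⅐) = -13*⅐ = -13/7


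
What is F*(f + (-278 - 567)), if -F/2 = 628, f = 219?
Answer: 786256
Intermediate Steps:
F = -1256 (F = -2*628 = -1256)
F*(f + (-278 - 567)) = -1256*(219 + (-278 - 567)) = -1256*(219 - 845) = -1256*(-626) = 786256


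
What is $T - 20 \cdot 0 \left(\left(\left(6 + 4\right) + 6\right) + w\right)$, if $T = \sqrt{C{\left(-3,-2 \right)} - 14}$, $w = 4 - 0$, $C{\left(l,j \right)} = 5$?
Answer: $3 i \approx 3.0 i$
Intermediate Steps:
$w = 4$ ($w = 4 + 0 = 4$)
$T = 3 i$ ($T = \sqrt{5 - 14} = \sqrt{-9} = 3 i \approx 3.0 i$)
$T - 20 \cdot 0 \left(\left(\left(6 + 4\right) + 6\right) + w\right) = 3 i - 20 \cdot 0 \left(\left(\left(6 + 4\right) + 6\right) + 4\right) = 3 i - 20 \cdot 0 \left(\left(10 + 6\right) + 4\right) = 3 i - 20 \cdot 0 \left(16 + 4\right) = 3 i - 20 \cdot 0 \cdot 20 = 3 i - 0 = 3 i + 0 = 3 i$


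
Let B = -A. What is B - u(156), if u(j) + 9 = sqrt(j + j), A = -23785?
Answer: 23794 - 2*sqrt(78) ≈ 23776.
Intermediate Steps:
u(j) = -9 + sqrt(2)*sqrt(j) (u(j) = -9 + sqrt(j + j) = -9 + sqrt(2*j) = -9 + sqrt(2)*sqrt(j))
B = 23785 (B = -1*(-23785) = 23785)
B - u(156) = 23785 - (-9 + sqrt(2)*sqrt(156)) = 23785 - (-9 + sqrt(2)*(2*sqrt(39))) = 23785 - (-9 + 2*sqrt(78)) = 23785 + (9 - 2*sqrt(78)) = 23794 - 2*sqrt(78)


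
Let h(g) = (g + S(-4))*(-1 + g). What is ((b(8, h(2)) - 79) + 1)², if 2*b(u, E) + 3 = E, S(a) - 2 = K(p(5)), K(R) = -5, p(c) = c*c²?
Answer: 6400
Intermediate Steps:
p(c) = c³
S(a) = -3 (S(a) = 2 - 5 = -3)
h(g) = (-1 + g)*(-3 + g) (h(g) = (g - 3)*(-1 + g) = (-3 + g)*(-1 + g) = (-1 + g)*(-3 + g))
b(u, E) = -3/2 + E/2
((b(8, h(2)) - 79) + 1)² = (((-3/2 + (3 + 2² - 4*2)/2) - 79) + 1)² = (((-3/2 + (3 + 4 - 8)/2) - 79) + 1)² = (((-3/2 + (½)*(-1)) - 79) + 1)² = (((-3/2 - ½) - 79) + 1)² = ((-2 - 79) + 1)² = (-81 + 1)² = (-80)² = 6400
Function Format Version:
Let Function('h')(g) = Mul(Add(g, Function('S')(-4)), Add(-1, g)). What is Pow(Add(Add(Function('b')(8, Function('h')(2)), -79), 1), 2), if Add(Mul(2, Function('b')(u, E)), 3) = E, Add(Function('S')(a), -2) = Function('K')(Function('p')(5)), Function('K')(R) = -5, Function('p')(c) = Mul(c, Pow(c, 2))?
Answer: 6400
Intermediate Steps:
Function('p')(c) = Pow(c, 3)
Function('S')(a) = -3 (Function('S')(a) = Add(2, -5) = -3)
Function('h')(g) = Mul(Add(-1, g), Add(-3, g)) (Function('h')(g) = Mul(Add(g, -3), Add(-1, g)) = Mul(Add(-3, g), Add(-1, g)) = Mul(Add(-1, g), Add(-3, g)))
Function('b')(u, E) = Add(Rational(-3, 2), Mul(Rational(1, 2), E))
Pow(Add(Add(Function('b')(8, Function('h')(2)), -79), 1), 2) = Pow(Add(Add(Add(Rational(-3, 2), Mul(Rational(1, 2), Add(3, Pow(2, 2), Mul(-4, 2)))), -79), 1), 2) = Pow(Add(Add(Add(Rational(-3, 2), Mul(Rational(1, 2), Add(3, 4, -8))), -79), 1), 2) = Pow(Add(Add(Add(Rational(-3, 2), Mul(Rational(1, 2), -1)), -79), 1), 2) = Pow(Add(Add(Add(Rational(-3, 2), Rational(-1, 2)), -79), 1), 2) = Pow(Add(Add(-2, -79), 1), 2) = Pow(Add(-81, 1), 2) = Pow(-80, 2) = 6400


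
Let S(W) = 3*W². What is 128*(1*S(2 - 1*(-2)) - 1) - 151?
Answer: 5865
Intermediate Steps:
128*(1*S(2 - 1*(-2)) - 1) - 151 = 128*(1*(3*(2 - 1*(-2))²) - 1) - 151 = 128*(1*(3*(2 + 2)²) - 1) - 151 = 128*(1*(3*4²) - 1) - 151 = 128*(1*(3*16) - 1) - 151 = 128*(1*48 - 1) - 151 = 128*(48 - 1) - 151 = 128*47 - 151 = 6016 - 151 = 5865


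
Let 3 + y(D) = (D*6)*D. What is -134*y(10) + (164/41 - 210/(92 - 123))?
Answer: -2479604/31 ≈ -79987.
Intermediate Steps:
y(D) = -3 + 6*D² (y(D) = -3 + (D*6)*D = -3 + (6*D)*D = -3 + 6*D²)
-134*y(10) + (164/41 - 210/(92 - 123)) = -134*(-3 + 6*10²) + (164/41 - 210/(92 - 123)) = -134*(-3 + 6*100) + (164*(1/41) - 210/(-31)) = -134*(-3 + 600) + (4 - 210*(-1/31)) = -134*597 + (4 + 210/31) = -79998 + 334/31 = -2479604/31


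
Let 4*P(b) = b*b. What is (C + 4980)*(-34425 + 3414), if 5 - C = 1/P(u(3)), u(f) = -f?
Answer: -463728157/3 ≈ -1.5458e+8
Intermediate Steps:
P(b) = b**2/4 (P(b) = (b*b)/4 = b**2/4)
C = 41/9 (C = 5 - 1/((-1*3)**2/4) = 5 - 1/((1/4)*(-3)**2) = 5 - 1/((1/4)*9) = 5 - 1/9/4 = 5 - 1*4/9 = 5 - 4/9 = 41/9 ≈ 4.5556)
(C + 4980)*(-34425 + 3414) = (41/9 + 4980)*(-34425 + 3414) = (44861/9)*(-31011) = -463728157/3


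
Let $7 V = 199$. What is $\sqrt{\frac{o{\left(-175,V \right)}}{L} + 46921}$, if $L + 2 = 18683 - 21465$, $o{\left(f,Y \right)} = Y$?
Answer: $\frac{\sqrt{1113734631282}}{4872} \approx 216.61$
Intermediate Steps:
$V = \frac{199}{7}$ ($V = \frac{1}{7} \cdot 199 = \frac{199}{7} \approx 28.429$)
$L = -2784$ ($L = -2 + \left(18683 - 21465\right) = -2 - 2782 = -2784$)
$\sqrt{\frac{o{\left(-175,V \right)}}{L} + 46921} = \sqrt{\frac{199}{7 \left(-2784\right)} + 46921} = \sqrt{\frac{199}{7} \left(- \frac{1}{2784}\right) + 46921} = \sqrt{- \frac{199}{19488} + 46921} = \sqrt{\frac{914396249}{19488}} = \frac{\sqrt{1113734631282}}{4872}$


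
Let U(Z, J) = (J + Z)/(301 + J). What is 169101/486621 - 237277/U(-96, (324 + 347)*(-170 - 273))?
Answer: -1269896549608405/5359121027 ≈ -2.3696e+5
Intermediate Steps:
U(Z, J) = (J + Z)/(301 + J)
169101/486621 - 237277/U(-96, (324 + 347)*(-170 - 273)) = 169101/486621 - 237277*(301 + (324 + 347)*(-170 - 273))/((324 + 347)*(-170 - 273) - 96) = 169101*(1/486621) - 237277*(301 + 671*(-443))/(671*(-443) - 96) = 6263/18023 - 237277*(301 - 297253)/(-297253 - 96) = 6263/18023 - 237277/(-297349/(-296952)) = 6263/18023 - 237277/((-1/296952*(-297349))) = 6263/18023 - 237277/297349/296952 = 6263/18023 - 237277*296952/297349 = 6263/18023 - 70459879704/297349 = -1269896549608405/5359121027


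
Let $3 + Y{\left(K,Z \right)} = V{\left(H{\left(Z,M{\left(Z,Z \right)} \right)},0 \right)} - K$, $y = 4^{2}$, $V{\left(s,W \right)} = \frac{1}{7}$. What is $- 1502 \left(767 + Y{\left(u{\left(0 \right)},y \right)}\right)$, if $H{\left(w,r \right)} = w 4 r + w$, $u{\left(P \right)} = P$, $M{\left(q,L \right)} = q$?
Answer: $- \frac{8034198}{7} \approx -1.1477 \cdot 10^{6}$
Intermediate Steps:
$H{\left(w,r \right)} = w + 4 r w$ ($H{\left(w,r \right)} = 4 w r + w = 4 r w + w = w + 4 r w$)
$V{\left(s,W \right)} = \frac{1}{7}$
$y = 16$
$Y{\left(K,Z \right)} = - \frac{20}{7} - K$ ($Y{\left(K,Z \right)} = -3 - \left(- \frac{1}{7} + K\right) = - \frac{20}{7} - K$)
$- 1502 \left(767 + Y{\left(u{\left(0 \right)},y \right)}\right) = - 1502 \left(767 - \frac{20}{7}\right) = \left(-1502\right) \frac{5349}{7} = - \frac{8034198}{7}$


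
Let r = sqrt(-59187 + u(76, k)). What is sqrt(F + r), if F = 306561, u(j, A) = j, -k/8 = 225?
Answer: sqrt(306561 + I*sqrt(59111)) ≈ 553.68 + 0.22*I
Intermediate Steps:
k = -1800 (k = -8*225 = -1800)
r = I*sqrt(59111) (r = sqrt(-59187 + 76) = sqrt(-59111) = I*sqrt(59111) ≈ 243.13*I)
sqrt(F + r) = sqrt(306561 + I*sqrt(59111))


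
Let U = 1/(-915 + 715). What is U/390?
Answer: -1/78000 ≈ -1.2821e-5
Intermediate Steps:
U = -1/200 (U = 1/(-200) = -1/200 ≈ -0.0050000)
U/390 = -1/200/390 = -1/200*1/390 = -1/78000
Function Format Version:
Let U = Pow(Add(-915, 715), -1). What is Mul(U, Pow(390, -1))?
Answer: Rational(-1, 78000) ≈ -1.2821e-5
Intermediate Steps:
U = Rational(-1, 200) (U = Pow(-200, -1) = Rational(-1, 200) ≈ -0.0050000)
Mul(U, Pow(390, -1)) = Mul(Rational(-1, 200), Pow(390, -1)) = Mul(Rational(-1, 200), Rational(1, 390)) = Rational(-1, 78000)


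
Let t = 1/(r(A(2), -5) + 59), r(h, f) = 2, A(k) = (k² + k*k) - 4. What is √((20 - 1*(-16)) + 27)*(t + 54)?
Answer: 9885*√7/61 ≈ 428.74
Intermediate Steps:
A(k) = -4 + 2*k² (A(k) = (k² + k²) - 4 = 2*k² - 4 = -4 + 2*k²)
t = 1/61 (t = 1/(2 + 59) = 1/61 ≈ 0.016393)
√((20 - 1*(-16)) + 27)*(t + 54) = √((20 - 1*(-16)) + 27)*(1/61 + 54) = √((20 + 16) + 27)*(3295/61) = √(36 + 27)*(3295/61) = √63*(3295/61) = (3*√7)*(3295/61) = 9885*√7/61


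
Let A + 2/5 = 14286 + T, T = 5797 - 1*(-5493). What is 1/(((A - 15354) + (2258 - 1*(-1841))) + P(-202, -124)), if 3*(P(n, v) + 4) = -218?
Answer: 15/213659 ≈ 7.0205e-5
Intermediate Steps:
T = 11290 (T = 5797 + 5493 = 11290)
P(n, v) = -230/3 (P(n, v) = -4 + (⅓)*(-218) = -4 - 218/3 = -230/3)
A = 127878/5 (A = -⅖ + (14286 + 11290) = -⅖ + 25576 = 127878/5 ≈ 25576.)
1/(((A - 15354) + (2258 - 1*(-1841))) + P(-202, -124)) = 1/(((127878/5 - 15354) + (2258 - 1*(-1841))) - 230/3) = 1/((51108/5 + (2258 + 1841)) - 230/3) = 1/((51108/5 + 4099) - 230/3) = 1/(71603/5 - 230/3) = 1/(213659/15) = 15/213659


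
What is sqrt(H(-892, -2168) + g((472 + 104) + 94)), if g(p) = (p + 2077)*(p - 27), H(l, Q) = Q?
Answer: 3*sqrt(196017) ≈ 1328.2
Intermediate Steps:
g(p) = (-27 + p)*(2077 + p) (g(p) = (2077 + p)*(-27 + p) = (-27 + p)*(2077 + p))
sqrt(H(-892, -2168) + g((472 + 104) + 94)) = sqrt(-2168 + (-56079 + ((472 + 104) + 94)**2 + 2050*((472 + 104) + 94))) = sqrt(-2168 + (-56079 + (576 + 94)**2 + 2050*(576 + 94))) = sqrt(-2168 + (-56079 + 670**2 + 2050*670)) = sqrt(-2168 + (-56079 + 448900 + 1373500)) = sqrt(-2168 + 1766321) = sqrt(1764153) = 3*sqrt(196017)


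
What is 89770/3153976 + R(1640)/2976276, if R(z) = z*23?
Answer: 48268533905/1173387884172 ≈ 0.041136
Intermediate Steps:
R(z) = 23*z
89770/3153976 + R(1640)/2976276 = 89770/3153976 + (23*1640)/2976276 = 89770*(1/3153976) + 37720*(1/2976276) = 44885/1576988 + 9430/744069 = 48268533905/1173387884172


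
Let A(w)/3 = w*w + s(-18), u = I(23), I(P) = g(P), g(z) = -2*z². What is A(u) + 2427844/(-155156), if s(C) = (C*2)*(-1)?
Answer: 130260612839/38789 ≈ 3.3582e+6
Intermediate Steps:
I(P) = -2*P²
u = -1058 (u = -2*23² = -2*529 = -1058)
s(C) = -2*C (s(C) = (2*C)*(-1) = -2*C)
A(w) = 108 + 3*w² (A(w) = 3*(w*w - 2*(-18)) = 3*(w² + 36) = 3*(36 + w²) = 108 + 3*w²)
A(u) + 2427844/(-155156) = (108 + 3*(-1058)²) + 2427844/(-155156) = (108 + 3*1119364) + 2427844*(-1/155156) = (108 + 3358092) - 606961/38789 = 3358200 - 606961/38789 = 130260612839/38789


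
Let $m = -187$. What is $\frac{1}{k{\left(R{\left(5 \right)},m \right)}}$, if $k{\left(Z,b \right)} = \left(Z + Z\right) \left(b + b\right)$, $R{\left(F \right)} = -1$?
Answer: $\frac{1}{748} \approx 0.0013369$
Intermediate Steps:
$k{\left(Z,b \right)} = 4 Z b$ ($k{\left(Z,b \right)} = 2 Z 2 b = 4 Z b$)
$\frac{1}{k{\left(R{\left(5 \right)},m \right)}} = \frac{1}{4 \left(-1\right) \left(-187\right)} = \frac{1}{748}$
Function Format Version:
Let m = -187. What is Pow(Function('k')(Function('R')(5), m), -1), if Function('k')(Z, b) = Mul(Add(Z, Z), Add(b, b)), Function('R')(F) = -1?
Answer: Rational(1, 748) ≈ 0.0013369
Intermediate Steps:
Function('k')(Z, b) = Mul(4, Z, b) (Function('k')(Z, b) = Mul(Mul(2, Z), Mul(2, b)) = Mul(4, Z, b))
Pow(Function('k')(Function('R')(5), m), -1) = Pow(Mul(4, -1, -187), -1) = Pow(748, -1) = Rational(1, 748)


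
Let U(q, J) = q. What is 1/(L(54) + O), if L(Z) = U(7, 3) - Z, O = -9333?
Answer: -1/9380 ≈ -0.00010661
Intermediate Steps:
L(Z) = 7 - Z
1/(L(54) + O) = 1/((7 - 1*54) - 9333) = 1/((7 - 54) - 9333) = 1/(-47 - 9333) = 1/(-9380) = -1/9380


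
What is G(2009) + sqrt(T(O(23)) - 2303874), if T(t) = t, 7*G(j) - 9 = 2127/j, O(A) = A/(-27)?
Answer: 20208/14063 + I*sqrt(186613863)/9 ≈ 1.437 + 1517.9*I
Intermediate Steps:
O(A) = -A/27 (O(A) = A*(-1/27) = -A/27)
G(j) = 9/7 + 2127/(7*j) (G(j) = 9/7 + (2127/j)/7 = 9/7 + 2127/(7*j))
G(2009) + sqrt(T(O(23)) - 2303874) = (3/7)*(709 + 3*2009)/2009 + sqrt(-1/27*23 - 2303874) = (3/7)*(1/2009)*(709 + 6027) + sqrt(-23/27 - 2303874) = (3/7)*(1/2009)*6736 + sqrt(-62204621/27) = 20208/14063 + I*sqrt(186613863)/9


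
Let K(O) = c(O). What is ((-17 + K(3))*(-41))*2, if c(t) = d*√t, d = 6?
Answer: 1394 - 492*√3 ≈ 541.83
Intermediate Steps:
c(t) = 6*√t
K(O) = 6*√O
((-17 + K(3))*(-41))*2 = ((-17 + 6*√3)*(-41))*2 = (697 - 246*√3)*2 = 1394 - 492*√3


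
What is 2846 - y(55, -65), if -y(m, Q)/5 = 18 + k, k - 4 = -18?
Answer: 2866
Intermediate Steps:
k = -14 (k = 4 - 18 = -14)
y(m, Q) = -20 (y(m, Q) = -5*(18 - 14) = -5*4 = -20)
2846 - y(55, -65) = 2846 - 1*(-20) = 2846 + 20 = 2866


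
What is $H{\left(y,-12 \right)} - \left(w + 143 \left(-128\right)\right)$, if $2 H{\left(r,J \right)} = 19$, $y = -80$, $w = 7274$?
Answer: $\frac{22079}{2} \approx 11040.0$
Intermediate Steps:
$H{\left(r,J \right)} = \frac{19}{2}$ ($H{\left(r,J \right)} = \frac{1}{2} \cdot 19 = \frac{19}{2}$)
$H{\left(y,-12 \right)} - \left(w + 143 \left(-128\right)\right) = \frac{19}{2} - \left(7274 + 143 \left(-128\right)\right) = \frac{19}{2} - \left(7274 - 18304\right) = \frac{19}{2} - -11030 = \frac{19}{2} + 11030 = \frac{22079}{2}$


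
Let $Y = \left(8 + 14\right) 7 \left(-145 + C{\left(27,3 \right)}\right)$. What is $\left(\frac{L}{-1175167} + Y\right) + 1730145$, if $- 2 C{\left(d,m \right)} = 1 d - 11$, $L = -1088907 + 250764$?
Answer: $\frac{2005520862504}{1175167} \approx 1.7066 \cdot 10^{6}$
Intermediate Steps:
$L = -838143$
$C{\left(d,m \right)} = \frac{11}{2} - \frac{d}{2}$ ($C{\left(d,m \right)} = - \frac{1 d - 11}{2} = - \frac{d - 11}{2} = - \frac{-11 + d}{2} = \frac{11}{2} - \frac{d}{2}$)
$Y = -23562$ ($Y = \left(8 + 14\right) 7 \left(-145 + \left(\frac{11}{2} - \frac{27}{2}\right)\right) = 22 \cdot 7 \left(-145 + \left(\frac{11}{2} - \frac{27}{2}\right)\right) = 154 \left(-145 - 8\right) = 154 \left(-153\right) = -23562$)
$\left(\frac{L}{-1175167} + Y\right) + 1730145 = \left(- \frac{838143}{-1175167} - 23562\right) + 1730145 = \left(\left(-838143\right) \left(- \frac{1}{1175167}\right) - 23562\right) + 1730145 = \left(\frac{838143}{1175167} - 23562\right) + 1730145 = - \frac{27688446711}{1175167} + 1730145 = \frac{2005520862504}{1175167}$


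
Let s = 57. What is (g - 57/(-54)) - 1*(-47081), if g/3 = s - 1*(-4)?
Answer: 850771/18 ≈ 47265.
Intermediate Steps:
g = 183 (g = 3*(57 - 1*(-4)) = 3*(57 + 4) = 3*61 = 183)
(g - 57/(-54)) - 1*(-47081) = (183 - 57/(-54)) - 1*(-47081) = (183 - 57*(-1)/54) + 47081 = (183 - 3*(-19/54)) + 47081 = (183 + 19/18) + 47081 = 3313/18 + 47081 = 850771/18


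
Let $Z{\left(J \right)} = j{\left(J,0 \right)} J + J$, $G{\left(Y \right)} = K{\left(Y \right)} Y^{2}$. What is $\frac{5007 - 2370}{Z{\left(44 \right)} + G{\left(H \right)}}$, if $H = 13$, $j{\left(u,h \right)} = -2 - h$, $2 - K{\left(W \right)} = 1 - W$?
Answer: $\frac{293}{258} \approx 1.1357$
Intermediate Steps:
$K{\left(W \right)} = 1 + W$ ($K{\left(W \right)} = 2 - \left(1 - W\right) = 2 + \left(-1 + W\right) = 1 + W$)
$G{\left(Y \right)} = Y^{2} \left(1 + Y\right)$ ($G{\left(Y \right)} = \left(1 + Y\right) Y^{2} = Y^{2} \left(1 + Y\right)$)
$Z{\left(J \right)} = - J$ ($Z{\left(J \right)} = \left(-2 - 0\right) J + J = \left(-2 + 0\right) J + J = - 2 J + J = - J$)
$\frac{5007 - 2370}{Z{\left(44 \right)} + G{\left(H \right)}} = \frac{5007 - 2370}{\left(-1\right) 44 + 13^{2} \left(1 + 13\right)} = \frac{2637}{-44 + 169 \cdot 14} = \frac{2637}{-44 + 2366} = \frac{2637}{2322} = 2637 \cdot \frac{1}{2322} = \frac{293}{258}$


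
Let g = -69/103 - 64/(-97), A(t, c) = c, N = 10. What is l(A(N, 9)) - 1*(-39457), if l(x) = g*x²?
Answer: 394206706/9991 ≈ 39456.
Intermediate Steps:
g = -101/9991 (g = -69*1/103 - 64*(-1/97) = -69/103 + 64/97 = -101/9991 ≈ -0.010109)
l(x) = -101*x²/9991
l(A(N, 9)) - 1*(-39457) = -101/9991*9² - 1*(-39457) = -101/9991*81 + 39457 = -8181/9991 + 39457 = 394206706/9991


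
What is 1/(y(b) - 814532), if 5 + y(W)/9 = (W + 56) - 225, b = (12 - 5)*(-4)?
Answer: -1/816350 ≈ -1.2250e-6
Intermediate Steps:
b = -28 (b = 7*(-4) = -28)
y(W) = -1566 + 9*W (y(W) = -45 + 9*((W + 56) - 225) = -45 + 9*((56 + W) - 225) = -45 + 9*(-169 + W) = -45 + (-1521 + 9*W) = -1566 + 9*W)
1/(y(b) - 814532) = 1/((-1566 + 9*(-28)) - 814532) = 1/((-1566 - 252) - 814532) = 1/(-1818 - 814532) = 1/(-816350) = -1/816350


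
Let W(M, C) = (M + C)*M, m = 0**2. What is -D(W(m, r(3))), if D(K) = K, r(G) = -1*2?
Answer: 0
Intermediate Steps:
r(G) = -2
m = 0
W(M, C) = M*(C + M) (W(M, C) = (C + M)*M = M*(C + M))
-D(W(m, r(3))) = -0*(-2 + 0) = -0*(-2) = -1*0 = 0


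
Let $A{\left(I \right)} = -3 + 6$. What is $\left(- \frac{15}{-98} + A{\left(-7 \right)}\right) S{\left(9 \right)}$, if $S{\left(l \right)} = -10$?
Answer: $- \frac{1545}{49} \approx -31.531$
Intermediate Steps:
$A{\left(I \right)} = 3$
$\left(- \frac{15}{-98} + A{\left(-7 \right)}\right) S{\left(9 \right)} = \left(- \frac{15}{-98} + 3\right) \left(-10\right) = \left(\left(-15\right) \left(- \frac{1}{98}\right) + 3\right) \left(-10\right) = \left(\frac{15}{98} + 3\right) \left(-10\right) = \frac{309}{98} \left(-10\right) = - \frac{1545}{49}$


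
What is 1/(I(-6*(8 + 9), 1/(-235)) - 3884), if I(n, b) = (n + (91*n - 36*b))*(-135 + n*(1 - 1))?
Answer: 47/59357960 ≈ 7.9181e-7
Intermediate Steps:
I(n, b) = -12420*n + 4860*b (I(n, b) = (n + (-36*b + 91*n))*(-135 + n*0) = (-36*b + 92*n)*(-135 + 0) = (-36*b + 92*n)*(-135) = -12420*n + 4860*b)
1/(I(-6*(8 + 9), 1/(-235)) - 3884) = 1/((-(-74520)*(8 + 9) + 4860/(-235)) - 3884) = 1/((-(-74520)*17 + 4860*(-1/235)) - 3884) = 1/((-12420*(-102) - 972/47) - 3884) = 1/((1266840 - 972/47) - 3884) = 1/(59540508/47 - 3884) = 1/(59357960/47) = 47/59357960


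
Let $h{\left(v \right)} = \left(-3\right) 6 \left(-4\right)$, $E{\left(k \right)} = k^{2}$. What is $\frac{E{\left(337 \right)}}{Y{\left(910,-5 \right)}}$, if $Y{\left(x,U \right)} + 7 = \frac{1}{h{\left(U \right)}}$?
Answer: $- \frac{8176968}{503} \approx -16256.0$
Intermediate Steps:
$h{\left(v \right)} = 72$ ($h{\left(v \right)} = \left(-18\right) \left(-4\right) = 72$)
$Y{\left(x,U \right)} = - \frac{503}{72}$ ($Y{\left(x,U \right)} = -7 + \frac{1}{72} = - \frac{503}{72}$)
$\frac{E{\left(337 \right)}}{Y{\left(910,-5 \right)}} = \frac{337^{2}}{- \frac{503}{72}} = 113569 \left(- \frac{72}{503}\right) = - \frac{8176968}{503}$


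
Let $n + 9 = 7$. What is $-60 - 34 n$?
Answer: $8$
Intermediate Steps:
$n = -2$ ($n = -9 + 7 = -2$)
$-60 - 34 n = -60 - -68 = -60 + 68 = 8$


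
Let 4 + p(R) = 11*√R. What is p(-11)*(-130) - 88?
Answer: 432 - 1430*I*√11 ≈ 432.0 - 4742.8*I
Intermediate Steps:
p(R) = -4 + 11*√R
p(-11)*(-130) - 88 = (-4 + 11*√(-11))*(-130) - 88 = (-4 + 11*(I*√11))*(-130) - 88 = (-4 + 11*I*√11)*(-130) - 88 = (520 - 1430*I*√11) - 88 = 432 - 1430*I*√11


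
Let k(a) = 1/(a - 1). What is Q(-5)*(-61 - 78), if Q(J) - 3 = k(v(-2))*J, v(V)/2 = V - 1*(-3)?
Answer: 278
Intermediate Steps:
v(V) = 6 + 2*V (v(V) = 2*(V - 1*(-3)) = 2*(V + 3) = 2*(3 + V) = 6 + 2*V)
k(a) = 1/(-1 + a)
Q(J) = 3 + J (Q(J) = 3 + J/(-1 + (6 + 2*(-2))) = 3 + J/(-1 + (6 - 4)) = 3 + J/(-1 + 2) = 3 + J/1 = 3 + 1*J = 3 + J)
Q(-5)*(-61 - 78) = (3 - 5)*(-61 - 78) = -2*(-139) = 278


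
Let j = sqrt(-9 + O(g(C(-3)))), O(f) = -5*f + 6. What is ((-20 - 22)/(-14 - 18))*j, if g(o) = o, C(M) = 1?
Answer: 21*I*sqrt(2)/8 ≈ 3.7123*I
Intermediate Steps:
O(f) = 6 - 5*f
j = 2*I*sqrt(2) (j = sqrt(-9 + (6 - 5*1)) = sqrt(-9 + (6 - 5)) = sqrt(-9 + 1) = sqrt(-8) = 2*I*sqrt(2) ≈ 2.8284*I)
((-20 - 22)/(-14 - 18))*j = ((-20 - 22)/(-14 - 18))*(2*I*sqrt(2)) = (-42/(-32))*(2*I*sqrt(2)) = (-42*(-1/32))*(2*I*sqrt(2)) = 21*(2*I*sqrt(2))/16 = 21*I*sqrt(2)/8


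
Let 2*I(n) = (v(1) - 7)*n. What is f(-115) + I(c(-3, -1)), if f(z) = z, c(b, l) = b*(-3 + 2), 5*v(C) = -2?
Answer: -1261/10 ≈ -126.10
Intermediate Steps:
v(C) = -2/5 (v(C) = (1/5)*(-2) = -2/5)
c(b, l) = -b (c(b, l) = b*(-1) = -b)
I(n) = -37*n/10 (I(n) = ((-2/5 - 7)*n)/2 = (-37*n/5)/2 = -37*n/10)
f(-115) + I(c(-3, -1)) = -115 - (-37)*(-3)/10 = -115 - 37/10*3 = -115 - 111/10 = -1261/10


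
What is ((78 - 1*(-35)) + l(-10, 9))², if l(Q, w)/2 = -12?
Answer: 7921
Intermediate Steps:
l(Q, w) = -24 (l(Q, w) = 2*(-12) = -24)
((78 - 1*(-35)) + l(-10, 9))² = ((78 - 1*(-35)) - 24)² = ((78 + 35) - 24)² = (113 - 24)² = 89² = 7921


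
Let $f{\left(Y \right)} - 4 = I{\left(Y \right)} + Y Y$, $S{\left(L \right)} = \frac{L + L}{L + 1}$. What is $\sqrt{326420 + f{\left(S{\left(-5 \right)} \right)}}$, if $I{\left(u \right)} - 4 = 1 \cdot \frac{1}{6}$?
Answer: $\frac{\sqrt{11751639}}{6} \approx 571.34$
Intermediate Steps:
$S{\left(L \right)} = \frac{2 L}{1 + L}$
$I{\left(u \right)} = \frac{25}{6}$ ($I{\left(u \right)} = 4 + 1 \cdot \frac{1}{6} = 4 + \frac{1}{6} = \frac{25}{6}$)
$f{\left(Y \right)} = \frac{49}{6} + Y^{2}$ ($f{\left(Y \right)} = 4 + \left(\frac{25}{6} + Y Y\right) = 4 + \left(\frac{25}{6} + Y^{2}\right) = \frac{49}{6} + Y^{2}$)
$\sqrt{326420 + f{\left(S{\left(-5 \right)} \right)}} = \sqrt{326420 + \left(\frac{49}{6} + \left(2 \left(-5\right) \frac{1}{1 - 5}\right)^{2}\right)} = \sqrt{326420 + \left(\frac{49}{6} + \left(2 \left(-5\right) \frac{1}{-4}\right)^{2}\right)} = \sqrt{326420 + \left(\frac{49}{6} + \left(2 \left(-5\right) \left(- \frac{1}{4}\right)\right)^{2}\right)} = \sqrt{326420 + \left(\frac{49}{6} + \left(\frac{5}{2}\right)^{2}\right)} = \sqrt{326420 + \left(\frac{49}{6} + \frac{25}{4}\right)} = \sqrt{326420 + \frac{173}{12}} = \sqrt{\frac{3917213}{12}} = \frac{\sqrt{11751639}}{6}$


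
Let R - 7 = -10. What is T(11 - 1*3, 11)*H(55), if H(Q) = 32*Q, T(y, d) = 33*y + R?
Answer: 459360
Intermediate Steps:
R = -3 (R = 7 - 10 = -3)
T(y, d) = -3 + 33*y (T(y, d) = 33*y - 3 = -3 + 33*y)
T(11 - 1*3, 11)*H(55) = (-3 + 33*(11 - 1*3))*(32*55) = (-3 + 33*(11 - 3))*1760 = (-3 + 33*8)*1760 = (-3 + 264)*1760 = 261*1760 = 459360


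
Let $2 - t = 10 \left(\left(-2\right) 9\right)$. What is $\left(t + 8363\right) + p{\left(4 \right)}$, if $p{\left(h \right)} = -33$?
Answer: $8512$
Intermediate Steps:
$t = 182$ ($t = 2 - 10 \left(\left(-2\right) 9\right) = 2 - 10 \left(-18\right) = 2 - -180 = 2 + 180 = 182$)
$\left(t + 8363\right) + p{\left(4 \right)} = \left(182 + 8363\right) - 33 = 8545 - 33 = 8512$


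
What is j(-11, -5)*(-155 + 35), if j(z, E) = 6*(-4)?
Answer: 2880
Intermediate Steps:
j(z, E) = -24
j(-11, -5)*(-155 + 35) = -24*(-155 + 35) = -24*(-120) = 2880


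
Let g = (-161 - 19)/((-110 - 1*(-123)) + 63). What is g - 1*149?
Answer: -2876/19 ≈ -151.37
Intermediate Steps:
g = -45/19 (g = -180/((-110 + 123) + 63) = -180/(13 + 63) = -180/76 = -180*1/76 = -45/19 ≈ -2.3684)
g - 1*149 = -45/19 - 1*149 = -45/19 - 149 = -2876/19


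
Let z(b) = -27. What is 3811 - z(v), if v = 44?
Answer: 3838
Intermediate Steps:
3811 - z(v) = 3811 - 1*(-27) = 3811 + 27 = 3838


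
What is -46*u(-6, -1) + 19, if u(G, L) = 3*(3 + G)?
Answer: 433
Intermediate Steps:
u(G, L) = 9 + 3*G
-46*u(-6, -1) + 19 = -46*(9 + 3*(-6)) + 19 = -46*(9 - 18) + 19 = -46*(-9) + 19 = 414 + 19 = 433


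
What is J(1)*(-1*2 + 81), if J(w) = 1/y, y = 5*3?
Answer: 79/15 ≈ 5.2667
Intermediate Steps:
y = 15
J(w) = 1/15
J(1)*(-1*2 + 81) = (-1*2 + 81)/15 = (-2 + 81)/15 = (1/15)*79 = 79/15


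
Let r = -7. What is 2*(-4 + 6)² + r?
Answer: 1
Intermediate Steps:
2*(-4 + 6)² + r = 2*(-4 + 6)² - 7 = 2*2² - 7 = 2*4 - 7 = 8 - 7 = 1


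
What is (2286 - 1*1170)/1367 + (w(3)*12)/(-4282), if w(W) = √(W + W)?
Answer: 1116/1367 - 6*√6/2141 ≈ 0.80952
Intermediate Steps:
w(W) = √2*√W (w(W) = √(2*W) = √2*√W)
(2286 - 1*1170)/1367 + (w(3)*12)/(-4282) = (2286 - 1*1170)/1367 + ((√2*√3)*12)/(-4282) = (2286 - 1170)*(1/1367) + (√6*12)*(-1/4282) = 1116*(1/1367) + (12*√6)*(-1/4282) = 1116/1367 - 6*√6/2141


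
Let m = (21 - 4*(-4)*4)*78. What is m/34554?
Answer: 85/443 ≈ 0.19187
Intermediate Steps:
m = 6630 (m = (21 + 16*4)*78 = (21 + 64)*78 = 85*78 = 6630)
m/34554 = 6630/34554 = 6630*(1/34554) = 85/443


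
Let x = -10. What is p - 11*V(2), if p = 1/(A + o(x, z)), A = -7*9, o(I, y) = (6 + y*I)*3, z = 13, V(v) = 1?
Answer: -4786/435 ≈ -11.002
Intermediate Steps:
o(I, y) = 18 + 3*I*y (o(I, y) = (6 + I*y)*3 = 18 + 3*I*y)
A = -63
p = -1/435 (p = 1/(-63 + (18 + 3*(-10)*13)) = 1/(-63 + (18 - 390)) = 1/(-63 - 372) = 1/(-435) = -1/435 ≈ -0.0022989)
p - 11*V(2) = -1/435 - 11*1 = -1/435 - 11 = -4786/435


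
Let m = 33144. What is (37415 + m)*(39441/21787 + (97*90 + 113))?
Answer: 13596852092038/21787 ≈ 6.2408e+8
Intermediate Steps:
(37415 + m)*(39441/21787 + (97*90 + 113)) = (37415 + 33144)*(39441/21787 + (97*90 + 113)) = 70559*(39441*(1/21787) + (8730 + 113)) = 70559*(39441/21787 + 8843) = 70559*(192701882/21787) = 13596852092038/21787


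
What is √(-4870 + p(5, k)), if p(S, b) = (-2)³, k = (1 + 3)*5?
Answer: 3*I*√542 ≈ 69.843*I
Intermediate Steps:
k = 20 (k = 4*5 = 20)
p(S, b) = -8
√(-4870 + p(5, k)) = √(-4870 - 8) = √(-4878) = 3*I*√542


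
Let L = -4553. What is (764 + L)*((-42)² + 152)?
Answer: -7259724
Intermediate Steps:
(764 + L)*((-42)² + 152) = (764 - 4553)*((-42)² + 152) = -3789*(1764 + 152) = -3789*1916 = -7259724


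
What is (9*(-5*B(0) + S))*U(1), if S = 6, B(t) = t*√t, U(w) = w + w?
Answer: 108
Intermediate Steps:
U(w) = 2*w
B(t) = t^(3/2)
(9*(-5*B(0) + S))*U(1) = (9*(-5*0^(3/2) + 6))*(2*1) = (9*(-5*0 + 6))*2 = (9*(0 + 6))*2 = (9*6)*2 = 54*2 = 108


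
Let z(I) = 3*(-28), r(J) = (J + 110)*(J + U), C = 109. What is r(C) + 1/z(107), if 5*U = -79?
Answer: 8572531/420 ≈ 20411.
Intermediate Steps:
U = -79/5 (U = (⅕)*(-79) = -79/5 ≈ -15.800)
r(J) = (110 + J)*(-79/5 + J) (r(J) = (J + 110)*(J - 79/5) = (110 + J)*(-79/5 + J))
z(I) = -84
r(C) + 1/z(107) = (-1738 + 109² + (471/5)*109) + 1/(-84) = (-1738 + 11881 + 51339/5) - 1/84 = 102054/5 - 1/84 = 8572531/420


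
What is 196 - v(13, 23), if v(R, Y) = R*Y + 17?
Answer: -120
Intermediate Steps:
v(R, Y) = 17 + R*Y
196 - v(13, 23) = 196 - (17 + 13*23) = 196 - (17 + 299) = 196 - 1*316 = 196 - 316 = -120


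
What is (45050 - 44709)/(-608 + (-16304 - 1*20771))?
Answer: -341/37683 ≈ -0.0090492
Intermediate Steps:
(45050 - 44709)/(-608 + (-16304 - 1*20771)) = 341/(-608 + (-16304 - 20771)) = 341/(-608 - 37075) = 341/(-37683) = 341*(-1/37683) = -341/37683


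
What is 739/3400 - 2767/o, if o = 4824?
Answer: -365179/1025100 ≈ -0.35624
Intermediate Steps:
739/3400 - 2767/o = 739/3400 - 2767/4824 = -365179/1025100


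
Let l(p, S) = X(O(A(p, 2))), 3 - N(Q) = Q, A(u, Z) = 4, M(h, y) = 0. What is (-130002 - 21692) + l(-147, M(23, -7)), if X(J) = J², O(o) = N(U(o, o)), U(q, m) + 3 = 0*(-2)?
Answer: -151658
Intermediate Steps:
U(q, m) = -3 (U(q, m) = -3 + 0*(-2) = -3 + 0 = -3)
N(Q) = 3 - Q
O(o) = 6 (O(o) = 3 - 1*(-3) = 3 + 3 = 6)
l(p, S) = 36 (l(p, S) = 6² = 36)
(-130002 - 21692) + l(-147, M(23, -7)) = (-130002 - 21692) + 36 = -151694 + 36 = -151658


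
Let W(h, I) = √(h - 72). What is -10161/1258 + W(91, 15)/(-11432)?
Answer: -10161/1258 - √19/11432 ≈ -8.0775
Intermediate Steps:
W(h, I) = √(-72 + h)
-10161/1258 + W(91, 15)/(-11432) = -10161/1258 + √(-72 + 91)/(-11432) = -10161*1/1258 + √19*(-1/11432) = -10161/1258 - √19/11432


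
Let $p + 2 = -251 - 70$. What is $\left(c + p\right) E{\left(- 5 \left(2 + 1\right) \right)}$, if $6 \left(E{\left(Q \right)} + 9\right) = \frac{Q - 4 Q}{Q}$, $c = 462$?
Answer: $- \frac{2641}{2} \approx -1320.5$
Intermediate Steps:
$p = -323$ ($p = -2 - 321 = -323$)
$E{\left(Q \right)} = - \frac{19}{2}$ ($E{\left(Q \right)} = -9 + \frac{\left(Q - 4 Q\right) \frac{1}{Q}}{6} = -9 + \frac{- 3 Q \frac{1}{Q}}{6} = -9 + \frac{1}{6} \left(-3\right) = -9 - \frac{1}{2} = - \frac{19}{2}$)
$\left(c + p\right) E{\left(- 5 \left(2 + 1\right) \right)} = \left(462 - 323\right) \left(- \frac{19}{2}\right) = 139 \left(- \frac{19}{2}\right) = - \frac{2641}{2}$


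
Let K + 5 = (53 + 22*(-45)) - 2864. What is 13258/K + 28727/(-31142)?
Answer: -11352513/2576662 ≈ -4.4059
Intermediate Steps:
K = -3806 (K = -5 + ((53 + 22*(-45)) - 2864) = -5 + ((53 - 990) - 2864) = -5 + (-937 - 2864) = -5 - 3801 = -3806)
13258/K + 28727/(-31142) = 13258/(-3806) + 28727/(-31142) = 13258*(-1/3806) + 28727*(-1/31142) = -6629/1903 - 1249/1354 = -11352513/2576662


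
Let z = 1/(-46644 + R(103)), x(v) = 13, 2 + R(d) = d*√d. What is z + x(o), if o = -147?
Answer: 28271789011/2174756589 - 103*√103/2174756589 ≈ 13.000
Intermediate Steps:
R(d) = -2 + d^(3/2) (R(d) = -2 + d*√d = -2 + d^(3/2))
z = 1/(-46646 + 103*√103) (z = 1/(-46644 + (-2 + 103^(3/2))) = 1/(-46644 + (-2 + 103*√103)) = 1/(-46646 + 103*√103) ≈ -2.1930e-5)
z + x(o) = (-46646/2174756589 - 103*√103/2174756589) + 13 = 28271789011/2174756589 - 103*√103/2174756589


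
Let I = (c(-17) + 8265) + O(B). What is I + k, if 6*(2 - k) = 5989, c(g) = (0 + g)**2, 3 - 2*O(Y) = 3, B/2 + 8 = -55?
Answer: 45347/6 ≈ 7557.8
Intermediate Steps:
B = -126 (B = -16 + 2*(-55) = -16 - 110 = -126)
O(Y) = 0 (O(Y) = 3/2 - 1/2*3 = 3/2 - 3/2 = 0)
c(g) = g**2
k = -5977/6 (k = 2 - 1/6*5989 = 2 - 5989/6 = -5977/6 ≈ -996.17)
I = 8554 (I = ((-17)**2 + 8265) + 0 = (289 + 8265) + 0 = 8554 + 0 = 8554)
I + k = 8554 - 5977/6 = 45347/6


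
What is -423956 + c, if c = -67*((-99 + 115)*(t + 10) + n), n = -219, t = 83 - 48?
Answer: -457523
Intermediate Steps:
t = 35
c = -33567 (c = -67*((-99 + 115)*(35 + 10) - 219) = -67*(16*45 - 219) = -67*(720 - 219) = -67*501 = -33567)
-423956 + c = -423956 - 33567 = -457523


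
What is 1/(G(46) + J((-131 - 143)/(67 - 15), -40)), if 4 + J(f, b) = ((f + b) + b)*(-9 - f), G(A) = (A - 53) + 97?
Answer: 676/273185 ≈ 0.0024745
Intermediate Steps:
G(A) = 44 + A (G(A) = (-53 + A) + 97 = 44 + A)
J(f, b) = -4 + (-9 - f)*(f + 2*b) (J(f, b) = -4 + ((f + b) + b)*(-9 - f) = -4 + ((b + f) + b)*(-9 - f) = -4 + (f + 2*b)*(-9 - f) = -4 + (-9 - f)*(f + 2*b))
1/(G(46) + J((-131 - 143)/(67 - 15), -40)) = 1/((44 + 46) + (-4 - ((-131 - 143)/(67 - 15))**2 - 18*(-40) - 9*(-131 - 143)/(67 - 15) - 2*(-40)*(-131 - 143)/(67 - 15))) = 1/(90 + (-4 - (-274/52)**2 + 720 - (-2466)/52 - 2*(-40)*(-274/52))) = 1/(90 + (-4 - (-274*1/52)**2 + 720 - (-2466)/52 - 2*(-40)*(-274*1/52))) = 1/(90 + (-4 - (-137/26)**2 + 720 - 9*(-137/26) - 2*(-40)*(-137/26))) = 1/(90 + (-4 - 1*18769/676 + 720 + 1233/26 - 5480/13)) = 1/(90 + (-4 - 18769/676 + 720 + 1233/26 - 5480/13)) = 1/(90 + 212345/676) = 1/(273185/676) = 676/273185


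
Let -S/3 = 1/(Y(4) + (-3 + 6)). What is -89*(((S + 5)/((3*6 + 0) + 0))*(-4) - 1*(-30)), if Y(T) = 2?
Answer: -116234/45 ≈ -2583.0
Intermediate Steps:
S = -⅗ (S = -3/(2 + (-3 + 6)) = -3/(2 + 3) = -3/5 = -3*⅕ = -⅗ ≈ -0.60000)
-89*(((S + 5)/((3*6 + 0) + 0))*(-4) - 1*(-30)) = -89*(((-⅗ + 5)/((3*6 + 0) + 0))*(-4) - 1*(-30)) = -89*((22/(5*((18 + 0) + 0)))*(-4) + 30) = -89*((22/(5*(18 + 0)))*(-4) + 30) = -89*(((22/5)/18)*(-4) + 30) = -89*(((22/5)*(1/18))*(-4) + 30) = -89*((11/45)*(-4) + 30) = -89*(-44/45 + 30) = -89*1306/45 = -116234/45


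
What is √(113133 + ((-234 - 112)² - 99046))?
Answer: 3*√14867 ≈ 365.79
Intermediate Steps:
√(113133 + ((-234 - 112)² - 99046)) = √(113133 + ((-346)² - 99046)) = √(113133 + (119716 - 99046)) = √(113133 + 20670) = √133803 = 3*√14867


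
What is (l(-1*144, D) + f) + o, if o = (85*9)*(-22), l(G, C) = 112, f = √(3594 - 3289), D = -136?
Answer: -16718 + √305 ≈ -16701.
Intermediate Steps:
f = √305 ≈ 17.464
o = -16830 (o = 765*(-22) = -16830)
(l(-1*144, D) + f) + o = (112 + √305) - 16830 = -16718 + √305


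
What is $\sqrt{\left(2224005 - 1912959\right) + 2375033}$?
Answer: $11 \sqrt{22199} \approx 1638.9$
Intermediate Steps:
$\sqrt{\left(2224005 - 1912959\right) + 2375033} = \sqrt{311046 + 2375033} = \sqrt{2686079} = 11 \sqrt{22199}$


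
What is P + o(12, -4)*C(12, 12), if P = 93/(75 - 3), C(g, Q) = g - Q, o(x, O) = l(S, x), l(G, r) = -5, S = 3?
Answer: 31/24 ≈ 1.2917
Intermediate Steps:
o(x, O) = -5
P = 31/24 (P = 93/72 = 93*(1/72) = 31/24 ≈ 1.2917)
P + o(12, -4)*C(12, 12) = 31/24 - 5*(12 - 1*12) = 31/24 - 5*(12 - 12) = 31/24 - 5*0 = 31/24 + 0 = 31/24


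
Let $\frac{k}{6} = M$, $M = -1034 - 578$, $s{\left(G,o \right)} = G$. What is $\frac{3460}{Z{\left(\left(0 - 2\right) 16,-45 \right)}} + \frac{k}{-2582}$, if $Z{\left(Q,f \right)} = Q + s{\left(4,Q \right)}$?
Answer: $- \frac{1082863}{9037} \approx -119.83$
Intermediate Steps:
$M = -1612$ ($M = -1034 - 578 = -1612$)
$k = -9672$ ($k = 6 \left(-1612\right) = -9672$)
$Z{\left(Q,f \right)} = 4 + Q$ ($Z{\left(Q,f \right)} = Q + 4 = 4 + Q$)
$\frac{3460}{Z{\left(\left(0 - 2\right) 16,-45 \right)}} + \frac{k}{-2582} = \frac{3460}{4 + \left(0 - 2\right) 16} - \frac{9672}{-2582} = \frac{3460}{4 - 32} - - \frac{4836}{1291} = \frac{3460}{4 - 32} + \frac{4836}{1291} = \frac{3460}{-28} + \frac{4836}{1291} = 3460 \left(- \frac{1}{28}\right) + \frac{4836}{1291} = - \frac{865}{7} + \frac{4836}{1291} = - \frac{1082863}{9037}$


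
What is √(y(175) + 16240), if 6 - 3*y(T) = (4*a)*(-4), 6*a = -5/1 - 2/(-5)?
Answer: √3653530/15 ≈ 127.43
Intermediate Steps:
a = -23/30 (a = (-5/1 - 2/(-5))/6 = (-5*1 - 2*(-⅕))/6 = (-5 + ⅖)/6 = (⅙)*(-23/5) = -23/30 ≈ -0.76667)
y(T) = -94/45 (y(T) = 2 - 4*(-23/30)*(-4)/3 = 2 - (-46)*(-4)/45 = 2 - ⅓*184/15 = 2 - 184/45 = -94/45)
√(y(175) + 16240) = √(-94/45 + 16240) = √(730706/45) = √3653530/15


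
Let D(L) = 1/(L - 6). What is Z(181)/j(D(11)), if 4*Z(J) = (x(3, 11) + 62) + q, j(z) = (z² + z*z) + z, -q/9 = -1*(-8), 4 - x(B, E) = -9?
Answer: 75/28 ≈ 2.6786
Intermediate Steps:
x(B, E) = 13 (x(B, E) = 4 - 1*(-9) = 4 + 9 = 13)
q = -72 (q = -(-9)*(-8) = -9*8 = -72)
D(L) = 1/(-6 + L)
j(z) = z + 2*z² (j(z) = (z² + z²) + z = 2*z² + z = z + 2*z²)
Z(J) = ¾ (Z(J) = ((13 + 62) - 72)/4 = (75 - 72)/4 = (¼)*3 = ¾)
Z(181)/j(D(11)) = 3/(4*(((1 + 2/(-6 + 11))/(-6 + 11)))) = 3/(4*(((1 + 2/5)/5))) = 3/(4*(((1 + 2*(⅕))/5))) = 3/(4*(((1 + ⅖)/5))) = 3/(4*(((⅕)*(7/5)))) = 3/(4*(7/25)) = (¾)*(25/7) = 75/28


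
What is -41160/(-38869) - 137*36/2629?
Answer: -83492268/102186601 ≈ -0.81706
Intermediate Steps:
-41160/(-38869) - 137*36/2629 = -41160*(-1/38869) - 4932*1/2629 = 41160/38869 - 4932/2629 = -83492268/102186601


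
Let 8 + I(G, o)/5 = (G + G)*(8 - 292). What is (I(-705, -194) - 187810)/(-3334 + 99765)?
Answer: 1814350/96431 ≈ 18.815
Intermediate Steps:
I(G, o) = -40 - 2840*G (I(G, o) = -40 + 5*((G + G)*(8 - 292)) = -40 + 5*((2*G)*(-284)) = -40 + 5*(-568*G) = -40 - 2840*G)
(I(-705, -194) - 187810)/(-3334 + 99765) = ((-40 - 2840*(-705)) - 187810)/(-3334 + 99765) = ((-40 + 2002200) - 187810)/96431 = (2002160 - 187810)*(1/96431) = 1814350*(1/96431) = 1814350/96431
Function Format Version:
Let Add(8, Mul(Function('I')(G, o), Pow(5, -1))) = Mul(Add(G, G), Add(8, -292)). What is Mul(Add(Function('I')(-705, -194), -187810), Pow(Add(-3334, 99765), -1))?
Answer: Rational(1814350, 96431) ≈ 18.815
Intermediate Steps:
Function('I')(G, o) = Add(-40, Mul(-2840, G)) (Function('I')(G, o) = Add(-40, Mul(5, Mul(Add(G, G), Add(8, -292)))) = Add(-40, Mul(5, Mul(Mul(2, G), -284))) = Add(-40, Mul(5, Mul(-568, G))) = Add(-40, Mul(-2840, G)))
Mul(Add(Function('I')(-705, -194), -187810), Pow(Add(-3334, 99765), -1)) = Mul(Add(Add(-40, Mul(-2840, -705)), -187810), Pow(Add(-3334, 99765), -1)) = Mul(Add(Add(-40, 2002200), -187810), Pow(96431, -1)) = Mul(Add(2002160, -187810), Rational(1, 96431)) = Mul(1814350, Rational(1, 96431)) = Rational(1814350, 96431)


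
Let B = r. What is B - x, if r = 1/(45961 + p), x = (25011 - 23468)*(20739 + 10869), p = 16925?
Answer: -3067022161583/62886 ≈ -4.8771e+7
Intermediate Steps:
x = 48771144 (x = 1543*31608 = 48771144)
r = 1/62886 (r = 1/(45961 + 16925) = 1/62886 ≈ 1.5902e-5)
B = 1/62886 ≈ 1.5902e-5
B - x = 1/62886 - 1*48771144 = 1/62886 - 48771144 = -3067022161583/62886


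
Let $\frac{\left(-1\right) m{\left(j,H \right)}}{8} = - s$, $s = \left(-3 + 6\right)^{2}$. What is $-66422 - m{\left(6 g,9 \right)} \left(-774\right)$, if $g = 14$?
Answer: $-10694$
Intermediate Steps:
$s = 9$ ($s = 3^{2} = 9$)
$m{\left(j,H \right)} = 72$ ($m{\left(j,H \right)} = - 8 \left(\left(-1\right) 9\right) = \left(-8\right) \left(-9\right) = 72$)
$-66422 - m{\left(6 g,9 \right)} \left(-774\right) = -66422 - 72 \left(-774\right) = -66422 - -55728 = -66422 + 55728 = -10694$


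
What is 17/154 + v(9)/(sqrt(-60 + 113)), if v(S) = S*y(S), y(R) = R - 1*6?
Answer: 17/154 + 27*sqrt(53)/53 ≈ 3.8191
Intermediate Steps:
y(R) = -6 + R (y(R) = R - 6 = -6 + R)
v(S) = S*(-6 + S)
17/154 + v(9)/(sqrt(-60 + 113)) = 17/154 + (9*(-6 + 9))/(sqrt(-60 + 113)) = 17*(1/154) + (9*3)/(sqrt(53)) = 17/154 + 27*(sqrt(53)/53) = 17/154 + 27*sqrt(53)/53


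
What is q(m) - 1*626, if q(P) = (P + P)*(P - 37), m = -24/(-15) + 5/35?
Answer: -917398/1225 ≈ -748.90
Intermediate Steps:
m = 61/35 (m = -24*(-1/15) + 5*(1/35) = 8/5 + 1/7 = 61/35 ≈ 1.7429)
q(P) = 2*P*(-37 + P) (q(P) = (2*P)*(-37 + P) = 2*P*(-37 + P))
q(m) - 1*626 = 2*(61/35)*(-37 + 61/35) - 1*626 = 2*(61/35)*(-1234/35) - 626 = -150548/1225 - 626 = -917398/1225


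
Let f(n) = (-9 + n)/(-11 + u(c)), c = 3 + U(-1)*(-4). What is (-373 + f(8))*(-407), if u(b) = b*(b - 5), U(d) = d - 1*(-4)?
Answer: 17458672/115 ≈ 1.5181e+5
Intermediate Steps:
U(d) = 4 + d (U(d) = d + 4 = 4 + d)
c = -9 (c = 3 + (4 - 1)*(-4) = 3 + 3*(-4) = 3 - 12 = -9)
u(b) = b*(-5 + b)
f(n) = -9/115 + n/115 (f(n) = (-9 + n)/(-11 - 9*(-5 - 9)) = (-9 + n)/(-11 - 9*(-14)) = (-9 + n)/(-11 + 126) = (-9 + n)/115 = (-9 + n)*(1/115) = -9/115 + n/115)
(-373 + f(8))*(-407) = (-373 + (-9/115 + (1/115)*8))*(-407) = (-373 + (-9/115 + 8/115))*(-407) = (-373 - 1/115)*(-407) = -42896/115*(-407) = 17458672/115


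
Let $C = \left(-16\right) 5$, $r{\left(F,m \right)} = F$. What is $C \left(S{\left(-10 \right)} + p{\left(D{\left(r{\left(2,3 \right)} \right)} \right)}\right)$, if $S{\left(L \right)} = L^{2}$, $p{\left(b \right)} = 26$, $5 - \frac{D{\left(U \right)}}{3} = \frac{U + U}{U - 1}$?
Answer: $-10080$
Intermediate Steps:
$D{\left(U \right)} = 15 - \frac{6 U}{-1 + U}$ ($D{\left(U \right)} = 15 - 3 \frac{U + U}{U - 1} = 15 - 3 \frac{2 U}{-1 + U} = 15 - \frac{6 U}{-1 + U}$)
$C = -80$
$C \left(S{\left(-10 \right)} + p{\left(D{\left(r{\left(2,3 \right)} \right)} \right)}\right) = - 80 \left(\left(-10\right)^{2} + 26\right) = - 80 \left(100 + 26\right) = \left(-80\right) 126 = -10080$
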